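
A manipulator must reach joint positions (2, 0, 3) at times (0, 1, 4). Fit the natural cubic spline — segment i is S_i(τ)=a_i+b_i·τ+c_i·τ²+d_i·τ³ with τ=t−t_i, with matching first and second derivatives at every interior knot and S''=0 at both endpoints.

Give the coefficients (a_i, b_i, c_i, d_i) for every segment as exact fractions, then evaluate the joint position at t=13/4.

Δ: Δ0=-2, Δ1=1
row 1: diag=8, rhs=18; c'=3/8, d'=9/4
back: M1=9/4
M: M0=0, M1=9/4, M2=0
seg 0: a=2, c=M0/2=0, d=(M1−M0)/(6·1)=3/8, b=Δ0−h0·(2M0+M1)/6=-19/8
seg 1: a=0, c=M1/2=9/8, d=(M2−M1)/(6·3)=-1/8, b=Δ1−h1·(2M1+M2)/6=-5/4
t_q=13/4 → seg 1, τ=9/4; S=0+-5/4·τ+9/8·τ²+-1/8·τ³=747/512

  seg 0: a=2 b=-19/8 c=0 d=3/8
  seg 1: a=0 b=-5/4 c=9/8 d=-1/8
S(13/4) = 747/512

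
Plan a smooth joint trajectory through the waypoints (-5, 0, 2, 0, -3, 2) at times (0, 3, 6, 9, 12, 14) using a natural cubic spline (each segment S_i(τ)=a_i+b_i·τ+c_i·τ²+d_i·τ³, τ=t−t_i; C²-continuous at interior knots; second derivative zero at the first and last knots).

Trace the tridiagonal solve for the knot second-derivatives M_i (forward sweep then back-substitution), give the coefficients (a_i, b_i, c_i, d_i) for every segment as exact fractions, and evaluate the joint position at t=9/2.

  seg 0: a=-5 b=1153/618 c=0 d=-41/1854
  seg 1: a=0 b=392/309 c=-41/206 d=-1/1854
  seg 2: a=2 b=37/618 c=-21/103 d=-71/5562
  seg 3: a=0 b=-466/309 c=-197/618 d=905/5562
  seg 4: a=-3 b=601/618 c=118/103 d=-59/309
S(9/2) = 2395/1648

Δ: Δ0=5/3, Δ1=2/3, Δ2=-2/3, Δ3=-1, Δ4=5/2
row 1: diag=12, rhs=-6; c'=1/4, d'=-1/2
row 2: denom=12−3·1/4=45/4; d'=(-8−3·-1/2)/(45/4)=-26/45
row 3: denom=12−3·4/15=56/5; d'=(-2−3·-26/45)/(56/5)=-1/42
row 4: denom=10−3·15/56=515/56; d'=(21−3·-1/42)/(515/56)=236/103
back: M4=236/103
back: M3=-1/42−15/56·236/103=-197/309
back: M2=-26/45−4/15·-197/309=-42/103
back: M1=-1/2−1/4·-42/103=-41/103
M: M0=0, M1=-41/103, M2=-42/103, M3=-197/309, M4=236/103, M5=0
seg 0: a=-5, c=M0/2=0, d=(M1−M0)/(6·3)=-41/1854, b=Δ0−h0·(2M0+M1)/6=1153/618
seg 1: a=0, c=M1/2=-41/206, d=(M2−M1)/(6·3)=-1/1854, b=Δ1−h1·(2M1+M2)/6=392/309
seg 2: a=2, c=M2/2=-21/103, d=(M3−M2)/(6·3)=-71/5562, b=Δ2−h2·(2M2+M3)/6=37/618
seg 3: a=0, c=M3/2=-197/618, d=(M4−M3)/(6·3)=905/5562, b=Δ3−h3·(2M3+M4)/6=-466/309
seg 4: a=-3, c=M4/2=118/103, d=(M5−M4)/(6·2)=-59/309, b=Δ4−h4·(2M4+M5)/6=601/618
t_q=9/2 → seg 1, τ=3/2; S=0+392/309·τ+-41/206·τ²+-1/1854·τ³=2395/1648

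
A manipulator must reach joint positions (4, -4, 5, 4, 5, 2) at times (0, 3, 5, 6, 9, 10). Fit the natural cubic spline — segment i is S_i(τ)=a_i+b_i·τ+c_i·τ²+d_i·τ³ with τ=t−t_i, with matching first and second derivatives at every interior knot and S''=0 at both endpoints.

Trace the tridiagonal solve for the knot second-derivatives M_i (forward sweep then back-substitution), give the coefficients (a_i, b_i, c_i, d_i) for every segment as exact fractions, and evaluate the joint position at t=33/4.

Δ: Δ0=-8/3, Δ1=9/2, Δ2=-1, Δ3=1/3, Δ4=-3
row 1: diag=10, rhs=43; c'=1/5, d'=43/10
row 2: denom=6−2·1/5=28/5; d'=(-33−2·43/10)/(28/5)=-52/7
row 3: denom=8−1·5/28=219/28; d'=(8−1·-52/7)/(219/28)=144/73
row 4: denom=8−3·28/73=500/73; d'=(-20−3·144/73)/(500/73)=-473/125
back: M4=-473/125
back: M3=144/73−28/73·-473/125=428/125
back: M2=-52/7−5/28·428/125=-201/25
back: M1=43/10−1/5·-201/25=1477/250
M: M0=0, M1=1477/250, M2=-201/25, M3=428/125, M4=-473/125, M5=0
seg 0: a=4, c=M0/2=0, d=(M1−M0)/(6·3)=1477/4500, b=Δ0−h0·(2M0+M1)/6=-8431/1500
seg 1: a=-4, c=M1/2=1477/500, d=(M2−M1)/(6·2)=-3487/3000, b=Δ1−h1·(2M1+M2)/6=2431/750
seg 2: a=5, c=M2/2=-201/50, d=(M3−M2)/(6·1)=1433/750, b=Δ2−h2·(2M2+M3)/6=416/375
seg 3: a=4, c=M3/2=214/125, d=(M4−M3)/(6·3)=-901/2250, b=Δ3−h3·(2M3+M4)/6=-899/750
seg 4: a=5, c=M4/2=-473/250, d=(M5−M4)/(6·1)=473/750, b=Δ4−h4·(2M4+M5)/6=-652/375
t_q=33/4 → seg 3, τ=9/4; S=4+-899/750·τ+214/125·τ²+-901/2250·τ³=86539/16000

  seg 0: a=4 b=-8431/1500 c=0 d=1477/4500
  seg 1: a=-4 b=2431/750 c=1477/500 d=-3487/3000
  seg 2: a=5 b=416/375 c=-201/50 d=1433/750
  seg 3: a=4 b=-899/750 c=214/125 d=-901/2250
  seg 4: a=5 b=-652/375 c=-473/250 d=473/750
S(33/4) = 86539/16000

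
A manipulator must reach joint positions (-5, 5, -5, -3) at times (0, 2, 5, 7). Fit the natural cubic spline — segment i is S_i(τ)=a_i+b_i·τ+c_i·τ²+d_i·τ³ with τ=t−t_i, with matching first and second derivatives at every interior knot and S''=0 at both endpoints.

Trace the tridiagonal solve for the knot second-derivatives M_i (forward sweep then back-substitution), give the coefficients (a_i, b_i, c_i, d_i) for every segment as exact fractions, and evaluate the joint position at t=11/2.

  seg 0: a=-5 b=1943/273 c=0 d=-289/546
  seg 1: a=5 b=209/273 c=-289/91 d=38/63
  seg 2: a=-5 b=-547/273 c=205/91 d=-205/546
S(11/2) = -1141/208

Δ: Δ0=5, Δ1=-10/3, Δ2=1
row 1: diag=10, rhs=-50; c'=3/10, d'=-5
row 2: denom=10−3·3/10=91/10; d'=(26−3·-5)/(91/10)=410/91
back: M2=410/91
back: M1=-5−3/10·410/91=-578/91
M: M0=0, M1=-578/91, M2=410/91, M3=0
seg 0: a=-5, c=M0/2=0, d=(M1−M0)/(6·2)=-289/546, b=Δ0−h0·(2M0+M1)/6=1943/273
seg 1: a=5, c=M1/2=-289/91, d=(M2−M1)/(6·3)=38/63, b=Δ1−h1·(2M1+M2)/6=209/273
seg 2: a=-5, c=M2/2=205/91, d=(M3−M2)/(6·2)=-205/546, b=Δ2−h2·(2M2+M3)/6=-547/273
t_q=11/2 → seg 2, τ=1/2; S=-5+-547/273·τ+205/91·τ²+-205/546·τ³=-1141/208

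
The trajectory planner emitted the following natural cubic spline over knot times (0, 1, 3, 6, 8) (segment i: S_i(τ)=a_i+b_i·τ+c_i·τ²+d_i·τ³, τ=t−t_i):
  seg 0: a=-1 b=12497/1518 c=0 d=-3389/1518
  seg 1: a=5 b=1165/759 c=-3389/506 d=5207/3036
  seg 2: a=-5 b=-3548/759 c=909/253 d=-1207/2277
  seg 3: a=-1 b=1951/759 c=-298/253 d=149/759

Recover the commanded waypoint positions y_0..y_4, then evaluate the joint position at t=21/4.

y_0=-1 y_1=5 y_2=-5 y_3=-1 y_4=1
S(21/4) = -54515/16192

y_0 = S_0(0) = a_0 = -1
y_1 = S_1(0) = a_1 = 5
y_2 = S_2(0) = a_2 = -5
y_3 = S_3(0) = a_3 = -1
y_4 = S_3(2) = 1
t_q=21/4 is in segment 2 (τ=9/4); S_2(τ)=-54515/16192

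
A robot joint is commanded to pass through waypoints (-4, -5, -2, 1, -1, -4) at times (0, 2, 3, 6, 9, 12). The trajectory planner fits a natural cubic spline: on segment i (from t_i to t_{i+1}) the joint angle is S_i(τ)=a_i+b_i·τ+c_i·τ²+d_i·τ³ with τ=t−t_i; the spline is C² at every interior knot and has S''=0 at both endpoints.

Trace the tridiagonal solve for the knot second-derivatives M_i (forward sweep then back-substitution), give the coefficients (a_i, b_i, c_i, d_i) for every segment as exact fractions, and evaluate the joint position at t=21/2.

Δ: Δ0=-1/2, Δ1=3, Δ2=1, Δ3=-2/3, Δ4=-1
row 1: diag=6, rhs=21; c'=1/6, d'=7/2
row 2: denom=8−1·1/6=47/6; d'=(-12−1·7/2)/(47/6)=-93/47
row 3: denom=12−3·18/47=510/47; d'=(-10−3·-93/47)/(510/47)=-191/510
row 4: denom=12−3·47/170=1899/170; d'=(-2−3·-191/510)/(1899/170)=-149/1899
back: M4=-149/1899
back: M3=-191/510−47/170·-149/1899=-670/1899
back: M2=-93/47−18/47·-670/1899=-389/211
back: M1=7/2−1/6·-389/211=2410/633
M: M0=0, M1=2410/633, M2=-389/211, M3=-670/1899, M4=-149/1899, M5=0
seg 0: a=-4, c=M0/2=0, d=(M1−M0)/(6·2)=1205/3798, b=Δ0−h0·(2M0+M1)/6=-6719/3798
seg 1: a=-5, c=M1/2=1205/633, d=(M2−M1)/(6·1)=-3577/3798, b=Δ1−h1·(2M1+M2)/6=7741/3798
seg 2: a=-2, c=M2/2=-389/422, d=(M3−M2)/(6·3)=2831/34182, b=Δ2−h2·(2M2+M3)/6=5735/1899
seg 3: a=1, c=M3/2=-335/1899, d=(M4−M3)/(6·3)=521/34182, b=Δ3−h3·(2M3+M4)/6=-1043/3798
seg 4: a=-1, c=M4/2=-149/3798, d=(M5−M4)/(6·3)=149/34182, b=Δ4−h4·(2M4+M5)/6=-1750/1899
t_q=21/2 → seg 4, τ=3/2; S=-1+-1750/1899·τ+-149/3798·τ²+149/34182·τ³=-8291/3376

  seg 0: a=-4 b=-6719/3798 c=0 d=1205/3798
  seg 1: a=-5 b=7741/3798 c=1205/633 d=-3577/3798
  seg 2: a=-2 b=5735/1899 c=-389/422 d=2831/34182
  seg 3: a=1 b=-1043/3798 c=-335/1899 d=521/34182
  seg 4: a=-1 b=-1750/1899 c=-149/3798 d=149/34182
S(21/2) = -8291/3376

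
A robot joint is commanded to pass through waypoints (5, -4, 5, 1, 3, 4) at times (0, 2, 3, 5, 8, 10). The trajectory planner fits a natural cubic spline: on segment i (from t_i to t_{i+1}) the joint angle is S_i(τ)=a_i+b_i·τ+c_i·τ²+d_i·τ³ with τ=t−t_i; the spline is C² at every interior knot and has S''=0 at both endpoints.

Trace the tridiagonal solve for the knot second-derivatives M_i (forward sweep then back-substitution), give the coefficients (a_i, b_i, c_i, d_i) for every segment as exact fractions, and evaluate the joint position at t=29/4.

Δ: Δ0=-9/2, Δ1=9, Δ2=-2, Δ3=2/3, Δ4=1/2
row 1: diag=6, rhs=81; c'=1/6, d'=27/2
row 2: denom=6−1·1/6=35/6; d'=(-66−1·27/2)/(35/6)=-477/35
row 3: denom=10−2·12/35=326/35; d'=(16−2·-477/35)/(326/35)=757/163
row 4: denom=10−3·105/326=2945/326; d'=(-1−3·757/163)/(2945/326)=-4868/2945
back: M4=-4868/2945
back: M3=757/163−105/326·-4868/2945=3049/589
back: M2=-477/35−12/35·3049/589=-45363/2945
back: M1=27/2−1/6·-45363/2945=47318/2945
M: M0=0, M1=47318/2945, M2=-45363/2945, M3=3049/589, M4=-4868/2945, M5=0
seg 0: a=5, c=M0/2=0, d=(M1−M0)/(6·2)=23659/17670, b=Δ0−h0·(2M0+M1)/6=-174151/17670
seg 1: a=-4, c=M1/2=23659/2945, d=(M2−M1)/(6·1)=-92681/17670, b=Δ1−h1·(2M1+M2)/6=109757/17670
seg 2: a=5, c=M2/2=-45363/5890, d=(M3−M2)/(6·2)=15152/8835, b=Δ2−h2·(2M2+M3)/6=57811/8835
seg 3: a=1, c=M3/2=3049/1178, d=(M4−M3)/(6·3)=-20113/53010, b=Δ3−h3·(2M3+M4)/6=-32543/8835
seg 4: a=3, c=M4/2=-2434/2945, d=(M5−M4)/(6·2)=1217/8835, b=Δ4−h4·(2M4+M5)/6=28307/17670
t_q=29/4 → seg 3, τ=9/4; S=1+-32543/8835·τ+3049/1178·τ²+-20113/53010·τ³=563059/376960

  seg 0: a=5 b=-174151/17670 c=0 d=23659/17670
  seg 1: a=-4 b=109757/17670 c=23659/2945 d=-92681/17670
  seg 2: a=5 b=57811/8835 c=-45363/5890 d=15152/8835
  seg 3: a=1 b=-32543/8835 c=3049/1178 d=-20113/53010
  seg 4: a=3 b=28307/17670 c=-2434/2945 d=1217/8835
S(29/4) = 563059/376960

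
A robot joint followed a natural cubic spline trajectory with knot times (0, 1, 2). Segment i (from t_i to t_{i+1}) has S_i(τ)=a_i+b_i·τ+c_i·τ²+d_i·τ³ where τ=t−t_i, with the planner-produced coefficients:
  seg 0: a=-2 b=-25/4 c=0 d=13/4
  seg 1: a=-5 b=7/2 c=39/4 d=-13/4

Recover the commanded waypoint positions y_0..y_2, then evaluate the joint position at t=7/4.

y_0 = S_0(0) = a_0 = -2
y_1 = S_1(0) = a_1 = -5
y_2 = S_1(1) = 5
t_q=7/4 is in segment 1 (τ=3/4); S_1(τ)=445/256

y_0=-2 y_1=-5 y_2=5
S(7/4) = 445/256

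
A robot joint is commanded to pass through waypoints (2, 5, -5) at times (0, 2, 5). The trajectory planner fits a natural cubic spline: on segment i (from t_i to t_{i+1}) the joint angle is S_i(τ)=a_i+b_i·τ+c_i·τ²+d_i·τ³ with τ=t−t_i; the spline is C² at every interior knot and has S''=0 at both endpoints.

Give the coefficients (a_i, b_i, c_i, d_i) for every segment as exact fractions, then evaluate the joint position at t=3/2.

Δ: Δ0=3/2, Δ1=-10/3
row 1: diag=10, rhs=-29; c'=3/10, d'=-29/10
back: M1=-29/10
M: M0=0, M1=-29/10, M2=0
seg 0: a=2, c=M0/2=0, d=(M1−M0)/(6·2)=-29/120, b=Δ0−h0·(2M0+M1)/6=37/15
seg 1: a=5, c=M1/2=-29/20, d=(M2−M1)/(6·3)=29/180, b=Δ1−h1·(2M1+M2)/6=-13/30
t_q=3/2 → seg 0, τ=3/2; S=2+37/15·τ+0·τ²+-29/120·τ³=1563/320

  seg 0: a=2 b=37/15 c=0 d=-29/120
  seg 1: a=5 b=-13/30 c=-29/20 d=29/180
S(3/2) = 1563/320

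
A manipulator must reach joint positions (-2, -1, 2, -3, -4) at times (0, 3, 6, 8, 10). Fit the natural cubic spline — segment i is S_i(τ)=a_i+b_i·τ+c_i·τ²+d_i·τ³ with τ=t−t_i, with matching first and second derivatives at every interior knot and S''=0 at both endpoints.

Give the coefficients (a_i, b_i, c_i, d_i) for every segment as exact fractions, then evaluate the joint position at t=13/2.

Δ: Δ0=1/3, Δ1=1, Δ2=-5/2, Δ3=-1/2
row 1: diag=12, rhs=4; c'=1/4, d'=1/3
row 2: denom=10−3·1/4=37/4; d'=(-21−3·1/3)/(37/4)=-88/37
row 3: denom=8−2·8/37=280/37; d'=(12−2·-88/37)/(280/37)=31/14
back: M3=31/14
back: M2=-88/37−8/37·31/14=-20/7
back: M1=1/3−1/4·-20/7=22/21
M: M0=0, M1=22/21, M2=-20/7, M3=31/14, M4=0
seg 0: a=-2, c=M0/2=0, d=(M1−M0)/(6·3)=11/189, b=Δ0−h0·(2M0+M1)/6=-4/21
seg 1: a=-1, c=M1/2=11/21, d=(M2−M1)/(6·3)=-41/189, b=Δ1−h1·(2M1+M2)/6=29/21
seg 2: a=2, c=M2/2=-10/7, d=(M3−M2)/(6·2)=71/168, b=Δ2−h2·(2M2+M3)/6=-4/3
seg 3: a=-3, c=M3/2=31/28, d=(M4−M3)/(6·2)=-31/168, b=Δ3−h3·(2M3+M4)/6=-83/42
t_q=13/2 → seg 2, τ=1/2; S=2+-4/3·τ+-10/7·τ²+71/168·τ³=461/448

  seg 0: a=-2 b=-4/21 c=0 d=11/189
  seg 1: a=-1 b=29/21 c=11/21 d=-41/189
  seg 2: a=2 b=-4/3 c=-10/7 d=71/168
  seg 3: a=-3 b=-83/42 c=31/28 d=-31/168
S(13/2) = 461/448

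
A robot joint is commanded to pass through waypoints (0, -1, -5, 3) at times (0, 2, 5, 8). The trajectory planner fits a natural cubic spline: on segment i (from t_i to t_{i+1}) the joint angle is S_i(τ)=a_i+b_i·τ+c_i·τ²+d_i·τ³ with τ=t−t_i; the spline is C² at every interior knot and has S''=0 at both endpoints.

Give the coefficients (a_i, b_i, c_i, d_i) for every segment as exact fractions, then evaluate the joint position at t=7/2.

Δ: Δ0=-1/2, Δ1=-4/3, Δ2=8/3
row 1: diag=10, rhs=-5; c'=3/10, d'=-1/2
row 2: denom=12−3·3/10=111/10; d'=(24−3·-1/2)/(111/10)=85/37
back: M2=85/37
back: M1=-1/2−3/10·85/37=-44/37
M: M0=0, M1=-44/37, M2=85/37, M3=0
seg 0: a=0, c=M0/2=0, d=(M1−M0)/(6·2)=-11/111, b=Δ0−h0·(2M0+M1)/6=-23/222
seg 1: a=-1, c=M1/2=-22/37, d=(M2−M1)/(6·3)=43/222, b=Δ1−h1·(2M1+M2)/6=-287/222
seg 2: a=-5, c=M2/2=85/74, d=(M3−M2)/(6·3)=-85/666, b=Δ2−h2·(2M2+M3)/6=41/111
t_q=7/2 → seg 1, τ=3/2; S=-1+-287/222·τ+-22/37·τ²+43/222·τ³=-2145/592

  seg 0: a=0 b=-23/222 c=0 d=-11/111
  seg 1: a=-1 b=-287/222 c=-22/37 d=43/222
  seg 2: a=-5 b=41/111 c=85/74 d=-85/666
S(7/2) = -2145/592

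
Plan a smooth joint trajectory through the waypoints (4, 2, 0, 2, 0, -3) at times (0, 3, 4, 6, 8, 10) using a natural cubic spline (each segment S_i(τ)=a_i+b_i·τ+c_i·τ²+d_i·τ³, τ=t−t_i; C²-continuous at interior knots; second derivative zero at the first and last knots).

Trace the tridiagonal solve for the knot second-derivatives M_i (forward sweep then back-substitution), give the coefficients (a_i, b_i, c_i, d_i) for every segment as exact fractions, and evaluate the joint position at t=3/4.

  seg 0: a=4 b=349/3846 c=0 d=-971/11538
  seg 1: a=2 b=-4195/1923 c=-971/1282 d=3611/3846
  seg 2: a=0 b=-3383/3846 c=1320/641 d=-8611/15384
  seg 3: a=2 b=1232/1923 c=-3331/2564 d=3683/15384
  seg 4: a=0 b=-6473/3846 c=88/641 d=-44/1923
S(3/4) = 330863/82048

Δ: Δ0=-2/3, Δ1=-2, Δ2=1, Δ3=-1, Δ4=-3/2
row 1: diag=8, rhs=-8; c'=1/8, d'=-1
row 2: denom=6−1·1/8=47/8; d'=(18−1·-1)/(47/8)=152/47
row 3: denom=8−2·16/47=344/47; d'=(-12−2·152/47)/(344/47)=-217/86
row 4: denom=8−2·47/172=641/86; d'=(-3−2·-217/86)/(641/86)=176/641
back: M4=176/641
back: M3=-217/86−47/172·176/641=-3331/1282
back: M2=152/47−16/47·-3331/1282=2640/641
back: M1=-1−1/8·2640/641=-971/641
M: M0=0, M1=-971/641, M2=2640/641, M3=-3331/1282, M4=176/641, M5=0
seg 0: a=4, c=M0/2=0, d=(M1−M0)/(6·3)=-971/11538, b=Δ0−h0·(2M0+M1)/6=349/3846
seg 1: a=2, c=M1/2=-971/1282, d=(M2−M1)/(6·1)=3611/3846, b=Δ1−h1·(2M1+M2)/6=-4195/1923
seg 2: a=0, c=M2/2=1320/641, d=(M3−M2)/(6·2)=-8611/15384, b=Δ2−h2·(2M2+M3)/6=-3383/3846
seg 3: a=2, c=M3/2=-3331/2564, d=(M4−M3)/(6·2)=3683/15384, b=Δ3−h3·(2M3+M4)/6=1232/1923
seg 4: a=0, c=M4/2=88/641, d=(M5−M4)/(6·2)=-44/1923, b=Δ4−h4·(2M4+M5)/6=-6473/3846
t_q=3/4 → seg 0, τ=3/4; S=4+349/3846·τ+0·τ²+-971/11538·τ³=330863/82048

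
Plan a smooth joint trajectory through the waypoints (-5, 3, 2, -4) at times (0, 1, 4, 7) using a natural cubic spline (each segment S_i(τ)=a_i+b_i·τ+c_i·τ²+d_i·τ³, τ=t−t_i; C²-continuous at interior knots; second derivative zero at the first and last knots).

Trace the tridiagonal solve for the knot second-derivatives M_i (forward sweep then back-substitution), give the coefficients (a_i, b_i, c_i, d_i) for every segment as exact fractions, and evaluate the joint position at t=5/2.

Δ: Δ0=8, Δ1=-1/3, Δ2=-2
row 1: diag=8, rhs=-50; c'=3/8, d'=-25/4
row 2: denom=12−3·3/8=87/8; d'=(-10−3·-25/4)/(87/8)=70/87
back: M2=70/87
back: M1=-25/4−3/8·70/87=-190/29
M: M0=0, M1=-190/29, M2=70/87, M3=0
seg 0: a=-5, c=M0/2=0, d=(M1−M0)/(6·1)=-95/87, b=Δ0−h0·(2M0+M1)/6=791/87
seg 1: a=3, c=M1/2=-95/29, d=(M2−M1)/(6·3)=320/783, b=Δ1−h1·(2M1+M2)/6=506/87
seg 2: a=2, c=M2/2=35/87, d=(M3−M2)/(6·3)=-35/783, b=Δ2−h2·(2M2+M3)/6=-244/87
t_q=5/2 → seg 1, τ=3/2; S=3+506/87·τ+-95/29·τ²+320/783·τ³=665/116

  seg 0: a=-5 b=791/87 c=0 d=-95/87
  seg 1: a=3 b=506/87 c=-95/29 d=320/783
  seg 2: a=2 b=-244/87 c=35/87 d=-35/783
S(5/2) = 665/116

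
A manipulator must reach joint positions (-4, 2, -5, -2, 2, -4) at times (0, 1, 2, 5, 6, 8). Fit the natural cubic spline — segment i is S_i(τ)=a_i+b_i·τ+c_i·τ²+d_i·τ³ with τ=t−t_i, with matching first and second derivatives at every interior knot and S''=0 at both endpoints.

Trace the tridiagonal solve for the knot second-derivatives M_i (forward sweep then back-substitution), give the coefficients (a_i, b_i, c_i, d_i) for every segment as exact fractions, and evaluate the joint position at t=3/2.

Δ: Δ0=6, Δ1=-7, Δ2=1, Δ3=4, Δ4=-3
row 1: diag=4, rhs=-78; c'=1/4, d'=-39/2
row 2: denom=8−1·1/4=31/4; d'=(48−1·-39/2)/(31/4)=270/31
row 3: denom=8−3·12/31=212/31; d'=(18−3·270/31)/(212/31)=-63/53
row 4: denom=6−1·31/212=1241/212; d'=(-42−1·-63/53)/(1241/212)=-8652/1241
back: M4=-8652/1241
back: M3=-63/53−31/212·-8652/1241=-210/1241
back: M2=270/31−12/31·-210/1241=10890/1241
back: M1=-39/2−1/4·10890/1241=-26922/1241
M: M0=0, M1=-26922/1241, M2=10890/1241, M3=-210/1241, M4=-8652/1241, M5=0
seg 0: a=-4, c=M0/2=0, d=(M1−M0)/(6·1)=-4487/1241, b=Δ0−h0·(2M0+M1)/6=11933/1241
seg 1: a=2, c=M1/2=-13461/1241, d=(M2−M1)/(6·1)=6302/1241, b=Δ1−h1·(2M1+M2)/6=-1528/1241
seg 2: a=-5, c=M2/2=5445/1241, d=(M3−M2)/(6·3)=-1850/3723, b=Δ2−h2·(2M2+M3)/6=-9544/1241
seg 3: a=-2, c=M3/2=-105/1241, d=(M4−M3)/(6·1)=-1407/1241, b=Δ3−h3·(2M3+M4)/6=6476/1241
seg 4: a=2, c=M4/2=-4326/1241, d=(M5−M4)/(6·2)=721/1241, b=Δ4−h4·(2M4+M5)/6=2045/1241
t_q=3/2 → seg 1, τ=1/2; S=2+-1528/1241·τ+-13461/1241·τ²+6302/1241·τ³=-1719/2482

  seg 0: a=-4 b=11933/1241 c=0 d=-4487/1241
  seg 1: a=2 b=-1528/1241 c=-13461/1241 d=6302/1241
  seg 2: a=-5 b=-9544/1241 c=5445/1241 d=-1850/3723
  seg 3: a=-2 b=6476/1241 c=-105/1241 d=-1407/1241
  seg 4: a=2 b=2045/1241 c=-4326/1241 d=721/1241
S(3/2) = -1719/2482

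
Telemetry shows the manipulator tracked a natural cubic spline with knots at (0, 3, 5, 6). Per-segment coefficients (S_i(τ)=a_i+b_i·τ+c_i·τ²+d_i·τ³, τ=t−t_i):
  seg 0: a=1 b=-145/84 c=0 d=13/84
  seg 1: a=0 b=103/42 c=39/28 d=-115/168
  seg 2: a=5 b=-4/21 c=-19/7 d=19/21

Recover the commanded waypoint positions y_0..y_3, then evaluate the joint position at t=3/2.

y_0=1 y_1=0 y_2=5 y_3=3
S(3/2) = -239/224

y_0 = S_0(0) = a_0 = 1
y_1 = S_1(0) = a_1 = 0
y_2 = S_2(0) = a_2 = 5
y_3 = S_2(1) = 3
t_q=3/2 is in segment 0 (τ=3/2); S_0(τ)=-239/224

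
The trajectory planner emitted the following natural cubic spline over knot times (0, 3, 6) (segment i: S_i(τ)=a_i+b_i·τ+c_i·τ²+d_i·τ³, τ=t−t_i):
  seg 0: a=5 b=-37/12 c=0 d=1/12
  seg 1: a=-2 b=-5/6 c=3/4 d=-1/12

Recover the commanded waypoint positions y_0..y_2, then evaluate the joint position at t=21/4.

y_0=5 y_1=-2 y_2=0
S(21/4) = -263/256

y_0 = S_0(0) = a_0 = 5
y_1 = S_1(0) = a_1 = -2
y_2 = S_1(3) = 0
t_q=21/4 is in segment 1 (τ=9/4); S_1(τ)=-263/256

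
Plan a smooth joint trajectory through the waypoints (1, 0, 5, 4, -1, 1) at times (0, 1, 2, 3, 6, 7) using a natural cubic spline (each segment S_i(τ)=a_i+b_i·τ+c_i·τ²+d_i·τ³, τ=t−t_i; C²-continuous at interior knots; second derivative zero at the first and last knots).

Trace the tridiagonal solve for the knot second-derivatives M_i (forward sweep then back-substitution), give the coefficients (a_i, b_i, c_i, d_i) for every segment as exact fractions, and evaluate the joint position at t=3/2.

  seg 0: a=1 b=-7136/2379 c=0 d=4757/2379
  seg 1: a=0 b=7135/2379 c=4757/793 d=-9511/2379
  seg 2: a=5 b=7144/2379 c=-4754/793 d=4739/2379
  seg 3: a=4 b=-551/183 c=-15/793 d=1111/7137
  seg 4: a=-1 b=2566/2379 c=1096/793 d=-1096/2379
S(3/2) = 15857/6344

Δ: Δ0=-1, Δ1=5, Δ2=-1, Δ3=-5/3, Δ4=2
row 1: diag=4, rhs=36; c'=1/4, d'=9
row 2: denom=4−1·1/4=15/4; d'=(-36−1·9)/(15/4)=-12
row 3: denom=8−1·4/15=116/15; d'=(-4−1·-12)/(116/15)=30/29
row 4: denom=8−3·45/116=793/116; d'=(22−3·30/29)/(793/116)=2192/793
back: M4=2192/793
back: M3=30/29−45/116·2192/793=-30/793
back: M2=-12−4/15·-30/793=-9508/793
back: M1=9−1/4·-9508/793=9514/793
M: M0=0, M1=9514/793, M2=-9508/793, M3=-30/793, M4=2192/793, M5=0
seg 0: a=1, c=M0/2=0, d=(M1−M0)/(6·1)=4757/2379, b=Δ0−h0·(2M0+M1)/6=-7136/2379
seg 1: a=0, c=M1/2=4757/793, d=(M2−M1)/(6·1)=-9511/2379, b=Δ1−h1·(2M1+M2)/6=7135/2379
seg 2: a=5, c=M2/2=-4754/793, d=(M3−M2)/(6·1)=4739/2379, b=Δ2−h2·(2M2+M3)/6=7144/2379
seg 3: a=4, c=M3/2=-15/793, d=(M4−M3)/(6·3)=1111/7137, b=Δ3−h3·(2M3+M4)/6=-551/183
seg 4: a=-1, c=M4/2=1096/793, d=(M5−M4)/(6·1)=-1096/2379, b=Δ4−h4·(2M4+M5)/6=2566/2379
t_q=3/2 → seg 1, τ=1/2; S=0+7135/2379·τ+4757/793·τ²+-9511/2379·τ³=15857/6344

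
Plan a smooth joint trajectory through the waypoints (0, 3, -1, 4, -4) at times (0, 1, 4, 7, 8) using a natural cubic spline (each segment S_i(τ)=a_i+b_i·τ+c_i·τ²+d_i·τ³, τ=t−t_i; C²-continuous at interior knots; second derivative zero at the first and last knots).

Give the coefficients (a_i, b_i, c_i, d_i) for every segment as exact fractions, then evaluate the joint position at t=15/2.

Δ: Δ0=3, Δ1=-4/3, Δ2=5/3, Δ3=-8
row 1: diag=8, rhs=-26; c'=3/8, d'=-13/4
row 2: denom=12−3·3/8=87/8; d'=(18−3·-13/4)/(87/8)=74/29
row 3: denom=8−3·8/29=208/29; d'=(-58−3·74/29)/(208/29)=-119/13
back: M3=-119/13
back: M2=74/29−8/29·-119/13=66/13
back: M1=-13/4−3/8·66/13=-67/13
M: M0=0, M1=-67/13, M2=66/13, M3=-119/13, M4=0
seg 0: a=0, c=M0/2=0, d=(M1−M0)/(6·1)=-67/78, b=Δ0−h0·(2M0+M1)/6=301/78
seg 1: a=3, c=M1/2=-67/26, d=(M2−M1)/(6·3)=133/234, b=Δ1−h1·(2M1+M2)/6=50/39
seg 2: a=-1, c=M2/2=33/13, d=(M3−M2)/(6·3)=-185/234, b=Δ2−h2·(2M2+M3)/6=7/6
seg 3: a=4, c=M3/2=-119/26, d=(M4−M3)/(6·1)=119/78, b=Δ3−h3·(2M3+M4)/6=-193/39
t_q=15/2 → seg 3, τ=1/2; S=4+-193/39·τ+-119/26·τ²+119/78·τ³=119/208

  seg 0: a=0 b=301/78 c=0 d=-67/78
  seg 1: a=3 b=50/39 c=-67/26 d=133/234
  seg 2: a=-1 b=7/6 c=33/13 d=-185/234
  seg 3: a=4 b=-193/39 c=-119/26 d=119/78
S(15/2) = 119/208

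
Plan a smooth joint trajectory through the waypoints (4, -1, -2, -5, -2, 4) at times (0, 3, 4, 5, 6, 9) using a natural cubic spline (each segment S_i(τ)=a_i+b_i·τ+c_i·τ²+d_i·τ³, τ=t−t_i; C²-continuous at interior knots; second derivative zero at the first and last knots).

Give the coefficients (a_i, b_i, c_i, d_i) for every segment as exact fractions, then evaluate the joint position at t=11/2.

Δ: Δ0=-5/3, Δ1=-1, Δ2=-3, Δ3=3, Δ4=2
row 1: diag=8, rhs=4; c'=1/8, d'=1/2
row 2: denom=4−1·1/8=31/8; d'=(-12−1·1/2)/(31/8)=-100/31
row 3: denom=4−1·8/31=116/31; d'=(36−1·-100/31)/(116/31)=304/29
row 4: denom=8−1·31/116=897/116; d'=(-6−1·304/29)/(897/116)=-1912/897
back: M4=-1912/897
back: M3=304/29−31/116·-1912/897=9914/897
back: M2=-100/31−8/31·9914/897=-5452/897
back: M1=1/2−1/8·-5452/897=1130/897
M: M0=0, M1=1130/897, M2=-5452/897, M3=9914/897, M4=-1912/897, M5=0
seg 0: a=4, c=M0/2=0, d=(M1−M0)/(6·3)=565/8073, b=Δ0−h0·(2M0+M1)/6=-2060/897
seg 1: a=-1, c=M1/2=565/897, d=(M2−M1)/(6·1)=-1097/897, b=Δ1−h1·(2M1+M2)/6=-365/897
seg 2: a=-2, c=M2/2=-2726/897, d=(M3−M2)/(6·1)=197/69, b=Δ2−h2·(2M2+M3)/6=-842/299
seg 3: a=-5, c=M3/2=4957/897, d=(M4−M3)/(6·1)=-657/299, b=Δ3−h3·(2M3+M4)/6=-295/897
seg 4: a=-2, c=M4/2=-956/897, d=(M5−M4)/(6·3)=956/8073, b=Δ4−h4·(2M4+M5)/6=3706/897
t_q=11/2 → seg 3, τ=1/2; S=-5+-295/897·τ+4957/897·τ²+-657/299·τ³=-29117/7176

  seg 0: a=4 b=-2060/897 c=0 d=565/8073
  seg 1: a=-1 b=-365/897 c=565/897 d=-1097/897
  seg 2: a=-2 b=-842/299 c=-2726/897 d=197/69
  seg 3: a=-5 b=-295/897 c=4957/897 d=-657/299
  seg 4: a=-2 b=3706/897 c=-956/897 d=956/8073
S(11/2) = -29117/7176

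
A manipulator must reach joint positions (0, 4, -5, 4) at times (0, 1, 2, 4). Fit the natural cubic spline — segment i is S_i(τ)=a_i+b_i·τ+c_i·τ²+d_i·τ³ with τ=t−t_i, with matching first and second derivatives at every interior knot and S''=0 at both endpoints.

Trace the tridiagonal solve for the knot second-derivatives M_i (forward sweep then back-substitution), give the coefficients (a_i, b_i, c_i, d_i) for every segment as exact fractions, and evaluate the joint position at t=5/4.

Δ: Δ0=4, Δ1=-9, Δ2=9/2
row 1: diag=4, rhs=-78; c'=1/4, d'=-39/2
row 2: denom=6−1·1/4=23/4; d'=(81−1·-39/2)/(23/4)=402/23
back: M2=402/23
back: M1=-39/2−1/4·402/23=-549/23
M: M0=0, M1=-549/23, M2=402/23, M3=0
seg 0: a=0, c=M0/2=0, d=(M1−M0)/(6·1)=-183/46, b=Δ0−h0·(2M0+M1)/6=367/46
seg 1: a=4, c=M1/2=-549/46, d=(M2−M1)/(6·1)=317/46, b=Δ1−h1·(2M1+M2)/6=-91/23
seg 2: a=-5, c=M2/2=201/23, d=(M3−M2)/(6·2)=-67/46, b=Δ2−h2·(2M2+M3)/6=-329/46
t_q=5/4 → seg 1, τ=1/4; S=4+-91/23·τ+-549/46·τ²+317/46·τ³=6985/2944

  seg 0: a=0 b=367/46 c=0 d=-183/46
  seg 1: a=4 b=-91/23 c=-549/46 d=317/46
  seg 2: a=-5 b=-329/46 c=201/23 d=-67/46
S(5/4) = 6985/2944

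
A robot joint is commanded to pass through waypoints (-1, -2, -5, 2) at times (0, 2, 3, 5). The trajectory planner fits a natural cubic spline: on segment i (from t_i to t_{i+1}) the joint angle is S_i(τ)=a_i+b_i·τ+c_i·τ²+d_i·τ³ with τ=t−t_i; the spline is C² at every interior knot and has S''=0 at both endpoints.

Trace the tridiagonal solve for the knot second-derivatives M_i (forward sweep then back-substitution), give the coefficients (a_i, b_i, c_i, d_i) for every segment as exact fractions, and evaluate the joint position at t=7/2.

Δ: Δ0=-1/2, Δ1=-3, Δ2=7/2
row 1: diag=6, rhs=-15; c'=1/6, d'=-5/2
row 2: denom=6−1·1/6=35/6; d'=(39−1·-5/2)/(35/6)=249/35
back: M2=249/35
back: M1=-5/2−1/6·249/35=-129/35
M: M0=0, M1=-129/35, M2=249/35, M3=0
seg 0: a=-1, c=M0/2=0, d=(M1−M0)/(6·2)=-43/140, b=Δ0−h0·(2M0+M1)/6=51/70
seg 1: a=-2, c=M1/2=-129/70, d=(M2−M1)/(6·1)=9/5, b=Δ1−h1·(2M1+M2)/6=-207/70
seg 2: a=-5, c=M2/2=249/70, d=(M3−M2)/(6·2)=-83/140, b=Δ2−h2·(2M2+M3)/6=-87/70
t_q=7/2 → seg 2, τ=1/2; S=-5+-87/70·τ+249/70·τ²+-83/140·τ³=-769/160

  seg 0: a=-1 b=51/70 c=0 d=-43/140
  seg 1: a=-2 b=-207/70 c=-129/70 d=9/5
  seg 2: a=-5 b=-87/70 c=249/70 d=-83/140
S(7/2) = -769/160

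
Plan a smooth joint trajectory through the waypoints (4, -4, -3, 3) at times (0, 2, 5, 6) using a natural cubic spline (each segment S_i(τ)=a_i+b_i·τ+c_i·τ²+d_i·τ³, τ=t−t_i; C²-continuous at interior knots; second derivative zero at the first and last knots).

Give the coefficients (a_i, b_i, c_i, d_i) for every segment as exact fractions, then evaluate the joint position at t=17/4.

Δ: Δ0=-4, Δ1=1/3, Δ2=6
row 1: diag=10, rhs=26; c'=3/10, d'=13/5
row 2: denom=8−3·3/10=71/10; d'=(34−3·13/5)/(71/10)=262/71
back: M2=262/71
back: M1=13/5−3/10·262/71=106/71
M: M0=0, M1=106/71, M2=262/71, M3=0
seg 0: a=4, c=M0/2=0, d=(M1−M0)/(6·2)=53/426, b=Δ0−h0·(2M0+M1)/6=-958/213
seg 1: a=-4, c=M1/2=53/71, d=(M2−M1)/(6·3)=26/213, b=Δ1−h1·(2M1+M2)/6=-640/213
seg 2: a=-3, c=M2/2=131/71, d=(M3−M2)/(6·1)=-131/213, b=Δ2−h2·(2M2+M3)/6=1016/213
t_q=17/4 → seg 1, τ=9/4; S=-4+-640/213·τ+53/71·τ²+26/213·τ³=-12703/2272

  seg 0: a=4 b=-958/213 c=0 d=53/426
  seg 1: a=-4 b=-640/213 c=53/71 d=26/213
  seg 2: a=-3 b=1016/213 c=131/71 d=-131/213
S(17/4) = -12703/2272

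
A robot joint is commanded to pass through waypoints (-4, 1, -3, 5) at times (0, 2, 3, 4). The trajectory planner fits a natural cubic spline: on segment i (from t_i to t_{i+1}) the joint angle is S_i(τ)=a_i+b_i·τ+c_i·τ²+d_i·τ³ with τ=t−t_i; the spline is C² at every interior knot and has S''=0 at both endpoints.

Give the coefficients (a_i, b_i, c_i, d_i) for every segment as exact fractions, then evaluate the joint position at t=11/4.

  seg 0: a=-4 b=267/46 c=0 d=-19/23
  seg 1: a=1 b=-189/46 c=-114/23 d=233/46
  seg 2: a=-3 b=27/23 c=471/46 d=-157/46
S(11/4) = -8045/2944

Δ: Δ0=5/2, Δ1=-4, Δ2=8
row 1: diag=6, rhs=-39; c'=1/6, d'=-13/2
row 2: denom=4−1·1/6=23/6; d'=(72−1·-13/2)/(23/6)=471/23
back: M2=471/23
back: M1=-13/2−1/6·471/23=-228/23
M: M0=0, M1=-228/23, M2=471/23, M3=0
seg 0: a=-4, c=M0/2=0, d=(M1−M0)/(6·2)=-19/23, b=Δ0−h0·(2M0+M1)/6=267/46
seg 1: a=1, c=M1/2=-114/23, d=(M2−M1)/(6·1)=233/46, b=Δ1−h1·(2M1+M2)/6=-189/46
seg 2: a=-3, c=M2/2=471/46, d=(M3−M2)/(6·1)=-157/46, b=Δ2−h2·(2M2+M3)/6=27/23
t_q=11/4 → seg 1, τ=3/4; S=1+-189/46·τ+-114/23·τ²+233/46·τ³=-8045/2944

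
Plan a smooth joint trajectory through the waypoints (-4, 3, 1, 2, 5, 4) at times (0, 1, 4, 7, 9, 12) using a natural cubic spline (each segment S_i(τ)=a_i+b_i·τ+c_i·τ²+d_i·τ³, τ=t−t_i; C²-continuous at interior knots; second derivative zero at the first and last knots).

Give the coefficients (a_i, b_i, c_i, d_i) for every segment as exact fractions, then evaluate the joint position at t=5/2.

  seg 0: a=-4 b=5143/636 c=0 d=-691/636
  seg 1: a=3 b=1535/318 c=-691/212 d=2725/5724
  seg 2: a=1 b=-1193/636 c=163/159 d=-551/5724
  seg 3: a=2 b=533/318 c=101/636 d=-157/1272
  seg 4: a=5 b=44/53 c=-185/318 d=185/2862
S(5/2) = 7655/1696

Δ: Δ0=7, Δ1=-2/3, Δ2=1/3, Δ3=3/2, Δ4=-1/3
row 1: diag=8, rhs=-46; c'=3/8, d'=-23/4
row 2: denom=12−3·3/8=87/8; d'=(6−3·-23/4)/(87/8)=62/29
row 3: denom=10−3·8/29=266/29; d'=(7−3·62/29)/(266/29)=17/266
row 4: denom=10−2·29/133=1272/133; d'=(-11−2·17/266)/(1272/133)=-185/159
back: M4=-185/159
back: M3=17/266−29/133·-185/159=101/318
back: M2=62/29−8/29·101/318=326/159
back: M1=-23/4−3/8·326/159=-691/106
M: M0=0, M1=-691/106, M2=326/159, M3=101/318, M4=-185/159, M5=0
seg 0: a=-4, c=M0/2=0, d=(M1−M0)/(6·1)=-691/636, b=Δ0−h0·(2M0+M1)/6=5143/636
seg 1: a=3, c=M1/2=-691/212, d=(M2−M1)/(6·3)=2725/5724, b=Δ1−h1·(2M1+M2)/6=1535/318
seg 2: a=1, c=M2/2=163/159, d=(M3−M2)/(6·3)=-551/5724, b=Δ2−h2·(2M2+M3)/6=-1193/636
seg 3: a=2, c=M3/2=101/636, d=(M4−M3)/(6·2)=-157/1272, b=Δ3−h3·(2M3+M4)/6=533/318
seg 4: a=5, c=M4/2=-185/318, d=(M5−M4)/(6·3)=185/2862, b=Δ4−h4·(2M4+M5)/6=44/53
t_q=5/2 → seg 1, τ=3/2; S=3+1535/318·τ+-691/212·τ²+2725/5724·τ³=7655/1696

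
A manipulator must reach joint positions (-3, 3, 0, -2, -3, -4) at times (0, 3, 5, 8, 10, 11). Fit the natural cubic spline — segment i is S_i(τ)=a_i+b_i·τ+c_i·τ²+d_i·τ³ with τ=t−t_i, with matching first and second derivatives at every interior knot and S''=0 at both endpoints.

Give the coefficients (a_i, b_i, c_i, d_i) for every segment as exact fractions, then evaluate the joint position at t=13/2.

  seg 0: a=-3 b=15229/4836 c=0 d=-5557/43524
  seg 1: a=3 b=-721/2418 c=-5557/4836 d=2651/9672
  seg 2: a=0 b=-647/403 c=599/1209 d=-662/10881
  seg 3: a=-2 b=-111/403 c=-21/403 d=-97/3224
  seg 4: a=-3 b=-681/806 c=-375/1612 d=125/1612
S(13/2) = -604/403

Δ: Δ0=2, Δ1=-3/2, Δ2=-2/3, Δ3=-1/2, Δ4=-1
row 1: diag=10, rhs=-21; c'=1/5, d'=-21/10
row 2: denom=10−2·1/5=48/5; d'=(5−2·-21/10)/(48/5)=23/24
row 3: denom=10−3·5/16=145/16; d'=(1−3·23/24)/(145/16)=-6/29
row 4: denom=6−2·32/145=806/145; d'=(-3−2·-6/29)/(806/145)=-375/806
back: M4=-375/806
back: M3=-6/29−32/145·-375/806=-42/403
back: M2=23/24−5/16·-42/403=1198/1209
back: M1=-21/10−1/5·1198/1209=-5557/2418
M: M0=0, M1=-5557/2418, M2=1198/1209, M3=-42/403, M4=-375/806, M5=0
seg 0: a=-3, c=M0/2=0, d=(M1−M0)/(6·3)=-5557/43524, b=Δ0−h0·(2M0+M1)/6=15229/4836
seg 1: a=3, c=M1/2=-5557/4836, d=(M2−M1)/(6·2)=2651/9672, b=Δ1−h1·(2M1+M2)/6=-721/2418
seg 2: a=0, c=M2/2=599/1209, d=(M3−M2)/(6·3)=-662/10881, b=Δ2−h2·(2M2+M3)/6=-647/403
seg 3: a=-2, c=M3/2=-21/403, d=(M4−M3)/(6·2)=-97/3224, b=Δ3−h3·(2M3+M4)/6=-111/403
seg 4: a=-3, c=M4/2=-375/1612, d=(M5−M4)/(6·1)=125/1612, b=Δ4−h4·(2M4+M5)/6=-681/806
t_q=13/2 → seg 2, τ=3/2; S=0+-647/403·τ+599/1209·τ²+-662/10881·τ³=-604/403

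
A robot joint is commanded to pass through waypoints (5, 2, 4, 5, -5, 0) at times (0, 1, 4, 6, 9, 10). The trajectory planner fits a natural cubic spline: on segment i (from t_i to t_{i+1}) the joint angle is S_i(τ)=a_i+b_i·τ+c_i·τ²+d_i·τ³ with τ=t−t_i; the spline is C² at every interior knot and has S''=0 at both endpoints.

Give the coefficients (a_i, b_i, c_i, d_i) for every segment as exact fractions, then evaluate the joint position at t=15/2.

Δ: Δ0=-3, Δ1=2/3, Δ2=1/2, Δ3=-10/3, Δ4=5
row 1: diag=8, rhs=22; c'=3/8, d'=11/4
row 2: denom=10−3·3/8=71/8; d'=(-1−3·11/4)/(71/8)=-74/71
row 3: denom=10−2·16/71=678/71; d'=(-23−2·-74/71)/(678/71)=-495/226
row 4: denom=8−3·71/226=1595/226; d'=(50−3·-495/226)/(1595/226)=2557/319
back: M4=2557/319
back: M3=-495/226−71/226·2557/319=-1502/319
back: M2=-74/71−16/71·-1502/319=6/319
back: M1=11/4−3/8·6/319=875/319
M: M0=0, M1=875/319, M2=6/319, M3=-1502/319, M4=2557/319, M5=0
seg 0: a=5, c=M0/2=0, d=(M1−M0)/(6·1)=875/1914, b=Δ0−h0·(2M0+M1)/6=-6617/1914
seg 1: a=2, c=M1/2=875/638, d=(M2−M1)/(6·3)=-79/522, b=Δ1−h1·(2M1+M2)/6=-1996/957
seg 2: a=4, c=M2/2=3/319, d=(M3−M2)/(6·2)=-13/33, b=Δ2−h2·(2M2+M3)/6=3937/1914
seg 3: a=5, c=M3/2=-751/319, d=(M4−M3)/(6·3)=41/58, b=Δ3−h3·(2M3+M4)/6=-5039/1914
seg 4: a=-5, c=M4/2=2557/638, d=(M5−M4)/(6·1)=-2557/1914, b=Δ4−h4·(2M4+M5)/6=2228/957
t_q=15/2 → seg 3, τ=3/2; S=5+-5039/1914·τ+-751/319·τ²+41/58·τ³=-9495/5104

  seg 0: a=5 b=-6617/1914 c=0 d=875/1914
  seg 1: a=2 b=-1996/957 c=875/638 d=-79/522
  seg 2: a=4 b=3937/1914 c=3/319 d=-13/33
  seg 3: a=5 b=-5039/1914 c=-751/319 d=41/58
  seg 4: a=-5 b=2228/957 c=2557/638 d=-2557/1914
S(15/2) = -9495/5104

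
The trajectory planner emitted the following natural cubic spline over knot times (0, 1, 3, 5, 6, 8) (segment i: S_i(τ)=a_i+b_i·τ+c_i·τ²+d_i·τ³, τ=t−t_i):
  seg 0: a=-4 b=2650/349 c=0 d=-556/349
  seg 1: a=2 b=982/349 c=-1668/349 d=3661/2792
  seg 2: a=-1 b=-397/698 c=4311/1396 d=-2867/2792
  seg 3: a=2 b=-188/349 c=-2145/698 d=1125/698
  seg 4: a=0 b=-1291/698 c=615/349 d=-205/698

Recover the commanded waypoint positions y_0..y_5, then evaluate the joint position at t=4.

y_0=-4 y_1=2 y_2=-1 y_3=2 y_4=0 y_5=1
S(4) = 1375/2792

y_0 = S_0(0) = a_0 = -4
y_1 = S_1(0) = a_1 = 2
y_2 = S_2(0) = a_2 = -1
y_3 = S_3(0) = a_3 = 2
y_4 = S_4(0) = a_4 = 0
y_5 = S_4(2) = 1
t_q=4 is in segment 2 (τ=1); S_2(τ)=1375/2792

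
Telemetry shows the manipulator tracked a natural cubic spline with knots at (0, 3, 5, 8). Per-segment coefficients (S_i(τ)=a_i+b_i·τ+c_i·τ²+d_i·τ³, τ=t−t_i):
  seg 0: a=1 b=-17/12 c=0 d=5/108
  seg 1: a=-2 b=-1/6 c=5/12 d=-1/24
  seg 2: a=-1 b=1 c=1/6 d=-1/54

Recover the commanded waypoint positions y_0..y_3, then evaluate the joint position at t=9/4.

y_0 = S_0(0) = a_0 = 1
y_1 = S_1(0) = a_1 = -2
y_2 = S_2(0) = a_2 = -1
y_3 = S_2(3) = 3
t_q=9/4 is in segment 0 (τ=9/4); S_0(τ)=-425/256

y_0=1 y_1=-2 y_2=-1 y_3=3
S(9/4) = -425/256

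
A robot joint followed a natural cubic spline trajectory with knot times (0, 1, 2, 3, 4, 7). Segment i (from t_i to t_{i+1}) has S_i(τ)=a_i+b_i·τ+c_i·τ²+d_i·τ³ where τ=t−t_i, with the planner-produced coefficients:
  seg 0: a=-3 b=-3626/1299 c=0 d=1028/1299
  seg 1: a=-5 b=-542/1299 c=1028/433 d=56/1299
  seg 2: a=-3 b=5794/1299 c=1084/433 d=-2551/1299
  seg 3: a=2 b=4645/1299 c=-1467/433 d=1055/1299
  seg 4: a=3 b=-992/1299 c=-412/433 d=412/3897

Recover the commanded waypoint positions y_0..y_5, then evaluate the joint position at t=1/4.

y_0 = S_0(0) = a_0 = -3
y_1 = S_1(0) = a_1 = -5
y_2 = S_2(0) = a_2 = -3
y_3 = S_3(0) = a_3 = 2
y_4 = S_4(0) = a_4 = 3
y_5 = S_4(3) = -5
t_q=1/4 is in segment 0 (τ=1/4); S_0(τ)=-25533/6928

y_0=-3 y_1=-5 y_2=-3 y_3=2 y_4=3 y_5=-5
S(1/4) = -25533/6928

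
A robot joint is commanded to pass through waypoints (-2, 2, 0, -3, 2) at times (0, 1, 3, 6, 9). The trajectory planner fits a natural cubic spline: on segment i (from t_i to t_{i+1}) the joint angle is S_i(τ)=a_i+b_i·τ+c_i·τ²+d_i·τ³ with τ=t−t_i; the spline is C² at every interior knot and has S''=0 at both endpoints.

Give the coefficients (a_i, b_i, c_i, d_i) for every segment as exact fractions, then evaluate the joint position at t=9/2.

Δ: Δ0=4, Δ1=-1, Δ2=-1, Δ3=5/3
row 1: diag=6, rhs=-30; c'=1/3, d'=-5
row 2: denom=10−2·1/3=28/3; d'=(0−2·-5)/(28/3)=15/14
row 3: denom=12−3·9/28=309/28; d'=(16−3·15/14)/(309/28)=358/309
back: M3=358/309
back: M2=15/14−9/28·358/309=72/103
back: M1=-5−1/3·72/103=-539/103
M: M0=0, M1=-539/103, M2=72/103, M3=358/309, M4=0
seg 0: a=-2, c=M0/2=0, d=(M1−M0)/(6·1)=-539/618, b=Δ0−h0·(2M0+M1)/6=3011/618
seg 1: a=2, c=M1/2=-539/206, d=(M2−M1)/(6·2)=611/1236, b=Δ1−h1·(2M1+M2)/6=697/309
seg 2: a=0, c=M2/2=36/103, d=(M3−M2)/(6·3)=71/2781, b=Δ2−h2·(2M2+M3)/6=-704/309
seg 3: a=-3, c=M3/2=179/309, d=(M4−M3)/(6·3)=-179/2781, b=Δ3−h3·(2M3+M4)/6=157/309
t_q=9/2 → seg 2, τ=3/2; S=0+-704/309·τ+36/103·τ²+71/2781·τ³=-2097/824

  seg 0: a=-2 b=3011/618 c=0 d=-539/618
  seg 1: a=2 b=697/309 c=-539/206 d=611/1236
  seg 2: a=0 b=-704/309 c=36/103 d=71/2781
  seg 3: a=-3 b=157/309 c=179/309 d=-179/2781
S(9/2) = -2097/824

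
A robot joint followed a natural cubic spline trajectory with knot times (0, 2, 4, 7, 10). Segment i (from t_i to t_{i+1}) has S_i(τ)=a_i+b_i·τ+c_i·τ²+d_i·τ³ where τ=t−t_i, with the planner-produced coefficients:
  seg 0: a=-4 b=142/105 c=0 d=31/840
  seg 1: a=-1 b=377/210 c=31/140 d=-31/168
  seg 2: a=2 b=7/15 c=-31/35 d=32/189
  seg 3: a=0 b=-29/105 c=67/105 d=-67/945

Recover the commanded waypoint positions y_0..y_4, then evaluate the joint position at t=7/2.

y_0 = S_0(0) = a_0 = -4
y_1 = S_1(0) = a_1 = -1
y_2 = S_2(0) = a_2 = 2
y_3 = S_3(0) = a_3 = 0
y_4 = S_3(3) = 3
t_q=7/2 is in segment 1 (τ=3/2); S_1(τ)=3513/2240

y_0=-4 y_1=-1 y_2=2 y_3=0 y_4=3
S(7/2) = 3513/2240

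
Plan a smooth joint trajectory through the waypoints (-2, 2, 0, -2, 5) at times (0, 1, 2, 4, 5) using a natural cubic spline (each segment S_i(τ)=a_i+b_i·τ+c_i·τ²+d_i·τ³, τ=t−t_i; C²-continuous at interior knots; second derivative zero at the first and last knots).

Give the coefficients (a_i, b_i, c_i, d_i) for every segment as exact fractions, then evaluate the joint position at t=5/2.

Δ: Δ0=4, Δ1=-2, Δ2=-1, Δ3=7
row 1: diag=4, rhs=-36; c'=1/4, d'=-9
row 2: denom=6−1·1/4=23/4; d'=(6−1·-9)/(23/4)=60/23
row 3: denom=6−2·8/23=122/23; d'=(48−2·60/23)/(122/23)=492/61
back: M3=492/61
back: M2=60/23−8/23·492/61=-12/61
back: M1=-9−1/4·-12/61=-546/61
M: M0=0, M1=-546/61, M2=-12/61, M3=492/61, M4=0
seg 0: a=-2, c=M0/2=0, d=(M1−M0)/(6·1)=-91/61, b=Δ0−h0·(2M0+M1)/6=335/61
seg 1: a=2, c=M1/2=-273/61, d=(M2−M1)/(6·1)=89/61, b=Δ1−h1·(2M1+M2)/6=62/61
seg 2: a=0, c=M2/2=-6/61, d=(M3−M2)/(6·2)=42/61, b=Δ2−h2·(2M2+M3)/6=-217/61
seg 3: a=-2, c=M3/2=246/61, d=(M4−M3)/(6·1)=-82/61, b=Δ3−h3·(2M3+M4)/6=263/61
t_q=5/2 → seg 2, τ=1/2; S=0+-217/61·τ+-6/61·τ²+42/61·τ³=-419/244

  seg 0: a=-2 b=335/61 c=0 d=-91/61
  seg 1: a=2 b=62/61 c=-273/61 d=89/61
  seg 2: a=0 b=-217/61 c=-6/61 d=42/61
  seg 3: a=-2 b=263/61 c=246/61 d=-82/61
S(5/2) = -419/244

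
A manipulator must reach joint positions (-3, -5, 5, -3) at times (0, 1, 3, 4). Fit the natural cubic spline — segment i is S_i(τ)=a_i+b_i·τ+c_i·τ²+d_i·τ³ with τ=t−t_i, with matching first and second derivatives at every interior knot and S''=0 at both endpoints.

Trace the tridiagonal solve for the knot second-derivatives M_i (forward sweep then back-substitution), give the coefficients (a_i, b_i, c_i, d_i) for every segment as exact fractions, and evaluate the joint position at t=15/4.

Δ: Δ0=-2, Δ1=5, Δ2=-8
row 1: diag=6, rhs=42; c'=1/3, d'=7
row 2: denom=6−2·1/3=16/3; d'=(-78−2·7)/(16/3)=-69/4
back: M2=-69/4
back: M1=7−1/3·-69/4=51/4
M: M0=0, M1=51/4, M2=-69/4, M3=0
seg 0: a=-3, c=M0/2=0, d=(M1−M0)/(6·1)=17/8, b=Δ0−h0·(2M0+M1)/6=-33/8
seg 1: a=-5, c=M1/2=51/8, d=(M2−M1)/(6·2)=-5/2, b=Δ1−h1·(2M1+M2)/6=9/4
seg 2: a=5, c=M2/2=-69/8, d=(M3−M2)/(6·1)=23/8, b=Δ2−h2·(2M2+M3)/6=-9/4
t_q=15/4 → seg 2, τ=3/4; S=5+-9/4·τ+-69/8·τ²+23/8·τ³=-167/512

  seg 0: a=-3 b=-33/8 c=0 d=17/8
  seg 1: a=-5 b=9/4 c=51/8 d=-5/2
  seg 2: a=5 b=-9/4 c=-69/8 d=23/8
S(15/4) = -167/512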